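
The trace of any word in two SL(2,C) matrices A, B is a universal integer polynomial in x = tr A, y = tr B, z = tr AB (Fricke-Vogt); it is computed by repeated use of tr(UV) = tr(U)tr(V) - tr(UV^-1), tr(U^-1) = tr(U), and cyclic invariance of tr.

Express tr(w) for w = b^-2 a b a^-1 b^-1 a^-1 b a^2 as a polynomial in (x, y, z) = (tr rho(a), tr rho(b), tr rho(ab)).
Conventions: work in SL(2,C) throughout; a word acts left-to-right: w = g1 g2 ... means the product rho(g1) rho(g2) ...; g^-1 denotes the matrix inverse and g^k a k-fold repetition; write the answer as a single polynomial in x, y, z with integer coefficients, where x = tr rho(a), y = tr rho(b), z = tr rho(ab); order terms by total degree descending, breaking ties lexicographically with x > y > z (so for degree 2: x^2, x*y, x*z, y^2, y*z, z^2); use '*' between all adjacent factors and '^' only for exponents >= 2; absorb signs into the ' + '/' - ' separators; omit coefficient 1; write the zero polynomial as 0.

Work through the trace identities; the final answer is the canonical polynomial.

so trace(a b a) = trace(a) trace(b a) - trace(b) = x*z - y
reduce: trace(a b a b) = trace(a b) trace(a b) - trace(1) = z^2 - 2
trace(a b^-1 a b) = trace(a b a) trace(b) - trace(a b a b) = x*y*z - y^2 - z^2 + 2
trace(a b a^2) = trace(a) trace(b a^2) - trace(b a) = x^2*z - x*y - z
trace(a^2 b a^2) = trace(a) trace(a b a^2) - trace(a b a) = x^3*z - x^2*y - 2*x*z + y
trace(b a b) = trace(b) trace(a b) - trace(a) = y*z - x
trace(b a^2 b a) = trace(a) trace(b a b a) - trace(b a b) = x*z^2 - y*z - x
trace(a^2) = trace(a) trace(a) - trace(1) = x^2 - 2
trace(b a^2 b) = trace(b) trace(a^2 b) - trace(a^2) = x*y*z - x^2 - y^2 + 2
trace(a^2 b a^2 b) = trace(a) trace(b a^2 b a) - trace(b a^2 b) = x^2*z^2 - 2*x*y*z + y^2 - 2
trace(a b a^2 b^-1 a) = trace(a^2 b a^2) trace(b) - trace(a^2 b a^2 b) = x^3*y*z - x^2*y^2 - x^2*z^2 + 2
trace(a b a^2 b a^2) = trace(a) trace(a b a^2 b a) - trace(a b a^2 b) = x^3*z^2 - 2*x^2*y*z + x*y^2 - x*z^2 + y*z - x
trace(b a b a b a) = trace(b a b a) trace(b a) - trace(a b) = z^3 - 3*z
so trace(b a b a b) = trace(b) trace(a b a b) - trace(a b a) = y*z^2 - x*z - y
trace(b a b a^2 b a) = trace(a) trace(b a b a b a) - trace(b a b a b) = x*z^3 - y*z^2 - 2*x*z + y
trace(b a b a^2 b) = trace(b) trace(a b a^2 b) - trace(a b a^2) = x*y*z^2 - x^2*z - y^2*z + z
so trace(a b a^2 b a^2 b) = trace(a) trace(b a b a^2 b a) - trace(b a b a^2 b) = x^2*z^3 - 2*x*y*z^2 - x^2*z + y^2*z + x*y - z
trace(a b a^2 b^-1 a b a) = trace(a b a^2 b a^2) trace(b) - trace(a b a^2 b a^2 b) = x^3*y*z^2 - 2*x^2*y^2*z - x^2*z^3 + x*y^3 + x*y*z^2 + x^2*z - 2*x*y + z
trace(a b a b a b a^2) = trace(a) trace(b a b a b a^2) - trace(b a b a b a) = x^2*z^3 - x*y*z^2 - 2*x^2*z - z^3 + x*y + 3*z
reduce: trace(b a b a b a b a) = trace(a b a b a b) trace(a b) - trace(b a b a) = z^4 - 4*z^2 + 2
trace(b a b a b a b) = trace(b) trace(a b a b a b) - trace(a b a b a) = y*z^3 - x*z^2 - 2*y*z + x
trace(a b a b a b a^2 b) = trace(a) trace(b a b a b a b a) - trace(b a b a b a b) = x*z^4 - y*z^3 - 3*x*z^2 + 2*y*z + x
reduce: trace(a b a^2 b^-1 a b a b) = trace(a b a b a b a^2) trace(b) - trace(a b a b a b a^2 b) = x^2*y*z^3 - x*y^2*z^2 - x*z^4 - 2*x^2*y*z + x*y^2 + 3*x*z^2 + y*z - x
trace(b^-1 a b a^2 b^-1 a b a) = trace(a b a^2 b^-1 a b a) trace(b) - trace(a b a^2 b^-1 a b a b) = x^3*y^2*z^2 - 2*x^2*y^3*z - 2*x^2*y*z^3 + x*y^4 + 2*x*y^2*z^2 + x*z^4 + 3*x^2*y*z - 3*x*y^2 - 3*x*z^2 + x
trace(b a^2 b^-1 a b a^-1 b^-1 a) = trace(b^-1 a b a^2 b^-1 a b) trace(a) - trace(b^-1 a b a^2 b^-1 a b a) = -x^3*y^2*z^2 + x^4*y*z + 2*x^2*y^3*z + 2*x^2*y*z^3 - x^3*y^2 - x^3*z^2 - x*y^4 - 2*x*y^2*z^2 - x*z^4 - 3*x^2*y*z + 3*x*y^2 + 3*x*z^2 + x
trace(a b a^-1 b^-1 a^-1 b a^2 b^-1) = trace(b a^2 b^-1 a b a^-1 b^-1) trace(a) - trace(b a^2 b^-1 a b a^-1 b^-1 a) = x^3*y^2*z^2 - x^4*y*z - 2*x^2*y^3*z - 2*x^2*y*z^3 + x^3*y^2 + x^3*z^2 + x*y^4 + 2*x*y^2*z^2 + x*z^4 + 4*x^2*y*z - 4*x*y^2 - 4*x*z^2 + x
trace(b a^3 b) = trace(a) trace(a b^2 a) - trace(a b^2) = x^2*y*z - x^3 - x*y^2 - y*z + 3*x
reduce: trace(a b a^3 b) = trace(a) trace(a b a b a) - trace(a b a b) = x^2*z^2 - x*y*z - x^2 - z^2 + 2
reduce: trace(b a b a^3 b) = trace(b) trace(a b a^3 b) - trace(a b a^3) = x^2*y*z^2 - x^3*z - x*y^2*z - y*z^2 + 2*x*z + y
trace(a b a^3 b a^-1 b) = trace(b a b a^3 b) trace(a) - trace(b a b a^3 b a) = x^3*y*z^2 - x^4*z - x^2*y^2*z - x^2*z^3 + 4*x^2*z + z^3 - 3*z
trace(b a^3 b a^-1 b^-1 a) = trace(a b a^3 b a^-1) trace(b) - trace(a b a^3 b a^-1 b) = -x^3*y*z^2 + x^4*z + 2*x^2*y^2*z + x^2*z^3 - x^3*y - x*y^3 - 4*x^2*z - y^2*z - z^3 + 3*x*y + 3*z
trace(a b a^-1 b^-1 a^-1 b a^2) = trace(b a^3 b a^-1 b^-1) trace(a) - trace(b a^3 b a^-1 b^-1 a) = x^3*y*z^2 - x^4*z - 2*x^2*y^2*z - x^2*z^3 + x^3*y + x*y^3 + 5*x^2*z + y^2*z + z^3 - 4*x*y - 3*z
so trace(b^-2 a b a^-1 b^-1 a^-1 b a^2) = trace(a b a^-1 b^-1 a^-1 b a^2 b^-1) trace(b) - trace(a b a^-1 b^-1 a^-1 b a^2) = x^3*y^3*z^2 - x^4*y^2*z - 2*x^2*y^4*z - 2*x^2*y^2*z^3 + x^3*y^3 + x*y^5 + 2*x*y^3*z^2 + x*y*z^4 + x^4*z + 6*x^2*y^2*z + x^2*z^3 - x^3*y - 5*x*y^3 - 4*x*y*z^2 - 5*x^2*z - y^2*z - z^3 + 5*x*y + 3*z

x^3*y^3*z^2 - x^4*y^2*z - 2*x^2*y^4*z - 2*x^2*y^2*z^3 + x^3*y^3 + x*y^5 + 2*x*y^3*z^2 + x*y*z^4 + x^4*z + 6*x^2*y^2*z + x^2*z^3 - x^3*y - 5*x*y^3 - 4*x*y*z^2 - 5*x^2*z - y^2*z - z^3 + 5*x*y + 3*z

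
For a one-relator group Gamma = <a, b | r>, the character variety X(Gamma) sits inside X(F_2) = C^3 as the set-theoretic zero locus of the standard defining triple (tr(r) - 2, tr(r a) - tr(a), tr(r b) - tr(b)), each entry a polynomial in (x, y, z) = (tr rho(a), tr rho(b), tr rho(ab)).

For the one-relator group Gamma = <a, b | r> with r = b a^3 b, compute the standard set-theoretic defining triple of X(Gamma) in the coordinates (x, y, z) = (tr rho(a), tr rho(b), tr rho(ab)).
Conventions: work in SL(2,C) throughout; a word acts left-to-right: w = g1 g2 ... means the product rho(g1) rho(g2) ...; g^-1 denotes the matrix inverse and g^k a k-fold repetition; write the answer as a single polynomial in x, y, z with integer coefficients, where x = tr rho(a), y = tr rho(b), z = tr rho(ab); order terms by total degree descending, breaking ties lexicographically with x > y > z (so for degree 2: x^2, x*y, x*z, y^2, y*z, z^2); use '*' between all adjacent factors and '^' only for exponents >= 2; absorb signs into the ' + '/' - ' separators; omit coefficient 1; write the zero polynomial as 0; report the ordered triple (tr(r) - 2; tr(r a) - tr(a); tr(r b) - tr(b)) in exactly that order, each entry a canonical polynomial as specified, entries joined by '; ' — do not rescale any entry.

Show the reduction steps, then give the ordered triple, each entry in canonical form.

trace(b^2 a) = trace(b) trace(a b) - trace(a) = y*z - x
trace(b^2) = trace(b) trace(b) - trace(1) = y^2 - 2
reduce: trace(a b^2 a) = trace(a) trace(b^2 a) - trace(b^2) = x*y*z - x^2 - y^2 + 2
so trace(b a^3 b) = trace(a) trace(a b^2 a) - trace(a b^2) = x^2*y*z - x^3 - x*y^2 - y*z + 3*x
trace(b a b a) = trace(b a) trace(b a) - trace(1)  (split on b) = z^2 - 2
trace(b a b a^2) = trace(a) trace(b a b a) - trace(b a b)  (reduce the a square) = x*z^2 - y*z - x
so trace(b a^3 b a) = trace(a) trace(b a b a^2) - trace(b a b a)  (reduce the a square) = x^2*z^2 - x*y*z - x^2 - z^2 + 2
trace(b a^2) = trace(a) trace(b a) - trace(b)   [square of a] = x*z - y
trace(b a^3) = trace(a) trace(b a^2) - trace(b a)   [square of a] = x^2*z - x*y - z
trace(b a^3 b^2) = trace(b) trace(b a^3 b) - trace(b a^3)   [square of b] = x^2*y^2*z - x^3*y - x*y^3 - x^2*z - y^2*z + 4*x*y + z
assemble the triple (trace(r) - 2; trace(r a) - x; trace(r b) - y)

x^2*y*z - x^3 - x*y^2 - y*z + 3*x - 2; x^2*z^2 - x*y*z - x^2 - z^2 - x + 2; x^2*y^2*z - x^3*y - x*y^3 - x^2*z - y^2*z + 4*x*y - y + z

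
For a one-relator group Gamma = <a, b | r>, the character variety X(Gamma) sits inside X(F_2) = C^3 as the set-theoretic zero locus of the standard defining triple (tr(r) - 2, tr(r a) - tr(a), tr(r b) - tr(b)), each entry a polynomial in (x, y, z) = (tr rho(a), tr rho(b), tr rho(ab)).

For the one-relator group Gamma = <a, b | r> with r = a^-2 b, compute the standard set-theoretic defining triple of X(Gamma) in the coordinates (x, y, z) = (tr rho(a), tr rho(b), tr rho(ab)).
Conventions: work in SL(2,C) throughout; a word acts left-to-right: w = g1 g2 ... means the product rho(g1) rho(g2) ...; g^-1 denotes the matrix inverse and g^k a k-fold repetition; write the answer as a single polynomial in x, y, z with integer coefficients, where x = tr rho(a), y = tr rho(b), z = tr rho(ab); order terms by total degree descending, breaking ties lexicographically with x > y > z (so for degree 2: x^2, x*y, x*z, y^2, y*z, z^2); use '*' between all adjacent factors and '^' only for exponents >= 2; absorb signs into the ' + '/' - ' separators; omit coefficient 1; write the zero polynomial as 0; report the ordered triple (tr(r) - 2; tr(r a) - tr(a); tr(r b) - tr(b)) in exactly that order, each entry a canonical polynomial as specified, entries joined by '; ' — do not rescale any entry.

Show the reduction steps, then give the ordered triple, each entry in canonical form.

trace(b a^-1) = trace(b)*trace(a) - trace(b a)   [inverse elimination on a] = x*y - z
trace(a^-2 b) = trace(b a^-1)*trace(a) - trace(b)   [inverse elimination on a] = x^2*y - x*z - y
trace(b^2) = trace(b)*trace(b) - trace(1)   [square of b] = y^2 - 2
trace(b^2 a) = trace(b)*trace(a b) - trace(a)   [square of b] = y*z - x
apply: trace(a^-1 b^2) = trace(b^2)*trace(a) - trace(b^2 a)   [inverse elimination on a] = x*y^2 - y*z - x
trace(a^-2 b^2) = trace(a^-1 b^2)*trace(a) - trace(a^-1 b^2 a)   [inverse elimination on a] = x^2*y^2 - x*y*z - x^2 - y^2 + 2
assemble the triple (trace(r) - 2; trace(r a) - x; trace(r b) - y)

x^2*y - x*z - y - 2; x*y - x - z; x^2*y^2 - x*y*z - x^2 - y^2 - y + 2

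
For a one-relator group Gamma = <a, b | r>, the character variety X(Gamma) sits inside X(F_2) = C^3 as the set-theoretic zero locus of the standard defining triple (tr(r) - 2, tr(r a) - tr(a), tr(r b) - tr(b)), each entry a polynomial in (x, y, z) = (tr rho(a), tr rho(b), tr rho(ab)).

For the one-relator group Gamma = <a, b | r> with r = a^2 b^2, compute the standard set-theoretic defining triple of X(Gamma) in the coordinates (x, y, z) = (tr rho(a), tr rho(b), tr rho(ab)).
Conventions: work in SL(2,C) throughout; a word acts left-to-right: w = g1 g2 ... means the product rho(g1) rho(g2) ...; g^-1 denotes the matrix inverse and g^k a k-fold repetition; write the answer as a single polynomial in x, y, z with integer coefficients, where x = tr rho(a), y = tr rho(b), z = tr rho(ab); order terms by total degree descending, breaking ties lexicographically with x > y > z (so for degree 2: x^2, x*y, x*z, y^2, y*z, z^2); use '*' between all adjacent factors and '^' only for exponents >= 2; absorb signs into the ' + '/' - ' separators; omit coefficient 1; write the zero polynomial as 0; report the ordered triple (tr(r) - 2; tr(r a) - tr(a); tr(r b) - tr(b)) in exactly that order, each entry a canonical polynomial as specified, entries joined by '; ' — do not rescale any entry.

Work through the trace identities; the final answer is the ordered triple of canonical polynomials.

and trace(a^2 b) = trace(a) * trace(b a) - trace(b)  (reduce the a square) = x*z - y
trace(a^2) = trace(a) * trace(a) - trace(1)  (reduce the a square) = x^2 - 2
and trace(a^2 b^2) = trace(b) * trace(a^2 b) - trace(a^2)  (reduce the b square) = x*y*z - x^2 - y^2 + 2
next, trace(a^3 b) = trace(a) * trace(b a^2) - trace(b a) = x^2*z - x*y - z
trace(a^3) = trace(a) * trace(a^2) - trace(a) = x^3 - 3*x
trace(a^2 b^2 a) = trace(b) * trace(a^3 b) - trace(a^3) = x^2*y*z - x^3 - x*y^2 - y*z + 3*x
and trace(a^2 b^3) = trace(b) * trace(a^2 b^2) - trace(a^2 b)   [square of b] = x*y^2*z - x^2*y - y^3 - x*z + 3*y
assemble the triple (trace(r) - 2; trace(r a) - x; trace(r b) - y)

x*y*z - x^2 - y^2; x^2*y*z - x^3 - x*y^2 - y*z + 2*x; x*y^2*z - x^2*y - y^3 - x*z + 2*y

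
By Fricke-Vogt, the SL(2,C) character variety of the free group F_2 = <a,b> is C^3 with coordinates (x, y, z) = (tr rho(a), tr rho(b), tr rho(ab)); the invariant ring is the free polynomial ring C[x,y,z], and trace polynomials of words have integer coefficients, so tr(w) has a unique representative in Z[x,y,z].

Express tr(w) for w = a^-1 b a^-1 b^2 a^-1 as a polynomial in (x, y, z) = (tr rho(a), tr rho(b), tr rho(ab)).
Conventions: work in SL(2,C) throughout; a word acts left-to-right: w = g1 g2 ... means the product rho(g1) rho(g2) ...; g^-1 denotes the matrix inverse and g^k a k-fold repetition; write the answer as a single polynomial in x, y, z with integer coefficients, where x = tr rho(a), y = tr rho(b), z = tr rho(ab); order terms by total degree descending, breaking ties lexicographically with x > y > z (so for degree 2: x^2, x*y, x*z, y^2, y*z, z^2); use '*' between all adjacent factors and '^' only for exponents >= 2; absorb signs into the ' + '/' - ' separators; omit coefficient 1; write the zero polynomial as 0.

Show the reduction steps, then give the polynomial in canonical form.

x^3*y^3 - 2*x^2*y^2*z - x^3*y - x*y^3 + x*y*z^2 + x^2*z + y^2*z + x*y - z

next, trace(b^2) = trace(b)*trace(b) - trace(1) = y^2 - 2
trace(b^3) = trace(b)*trace(b^2) - trace(b) = y^3 - 3*y
trace(a b^2) = trace(b)*trace(a b) - trace(a) = y*z - x
and trace(b^3 a) = trace(b)*trace(a b^2) - trace(a b) = y^2*z - x*y - z
next, trace(b a^-1 b^2) = trace(b^3)*trace(a) - trace(b^3 a) = x*y^3 - y^2*z - 2*x*y + z
next, trace(a b a b) = trace(b a)*trace(b a) - trace(1) = z^2 - 2
and trace(a b a) = trace(a)*trace(b a) - trace(b) = x*z - y
next, trace(b^2 a b a) = trace(b)*trace(a b a b) - trace(a b a) = y*z^2 - x*z - y
trace(b a^-1 b^2 a) = trace(b^2 a b)*trace(a) - trace(b^2 a b a) = x*y^2*z - x^2*y - y*z^2 + y
and trace(b a^-1 b^2 a^-1) = trace(b a^-1 b^2)*trace(a) - trace(b a^-1 b^2 a) = x^2*y^3 - 2*x*y^2*z - x^2*y + y*z^2 + x*z - y
next, trace(a^-1 b a^-1 b^2 a^-1) = trace(b a^-1 b^2 a^-1)*trace(a) - trace(b a^-1 b^2) = x^3*y^3 - 2*x^2*y^2*z - x^3*y - x*y^3 + x*y*z^2 + x^2*z + y^2*z + x*y - z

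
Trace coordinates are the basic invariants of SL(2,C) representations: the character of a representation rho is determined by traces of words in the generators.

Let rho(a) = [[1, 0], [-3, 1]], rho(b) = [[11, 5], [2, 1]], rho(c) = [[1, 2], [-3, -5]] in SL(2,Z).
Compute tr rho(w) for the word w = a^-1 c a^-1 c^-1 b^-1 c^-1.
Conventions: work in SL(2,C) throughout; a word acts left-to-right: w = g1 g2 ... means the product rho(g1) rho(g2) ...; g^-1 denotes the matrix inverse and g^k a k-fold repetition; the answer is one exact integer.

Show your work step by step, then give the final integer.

rho(a^-1) = [[1, 0], [3, 1]]
... * rho(c) = [[1, 2], [-3, -5]]  ->  [[1, 2], [0, 1]]
... * rho(a^-1) = [[1, 0], [3, 1]]  ->  [[7, 2], [3, 1]]
... * rho(c^-1) = [[-5, -2], [3, 1]]  ->  [[-29, -12], [-12, -5]]
... * rho(b^-1) = [[1, -5], [-2, 11]]  ->  [[-5, 13], [-2, 5]]
... * rho(c^-1) = [[-5, -2], [3, 1]]  ->  [[64, 23], [25, 9]]
tr = 64 + 9 = 73

73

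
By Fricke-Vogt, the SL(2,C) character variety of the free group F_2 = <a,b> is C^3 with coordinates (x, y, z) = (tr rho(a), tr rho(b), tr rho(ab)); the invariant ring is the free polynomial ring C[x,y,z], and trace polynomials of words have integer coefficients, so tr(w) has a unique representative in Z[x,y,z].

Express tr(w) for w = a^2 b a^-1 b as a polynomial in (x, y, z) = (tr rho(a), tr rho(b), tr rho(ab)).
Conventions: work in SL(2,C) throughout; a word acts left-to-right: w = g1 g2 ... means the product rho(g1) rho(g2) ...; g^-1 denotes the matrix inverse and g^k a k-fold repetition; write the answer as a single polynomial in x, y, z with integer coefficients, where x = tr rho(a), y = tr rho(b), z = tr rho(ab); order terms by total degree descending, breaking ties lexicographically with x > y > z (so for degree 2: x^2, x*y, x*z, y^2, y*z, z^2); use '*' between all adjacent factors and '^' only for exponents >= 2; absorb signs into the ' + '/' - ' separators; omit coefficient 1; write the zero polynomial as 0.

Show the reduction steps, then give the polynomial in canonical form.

x^2*y*z - x^3 - x*y^2 - x*z^2 + y*z + 3*x

apply: trace(a^2 b) = trace(a)*trace(b a) - trace(b) = x*z - y
trace(a^2) = trace(a)*trace(a) - trace(1) = x^2 - 2
use: trace(b a^2 b) = trace(b)*trace(a^2 b) - trace(a^2) = x*y*z - x^2 - y^2 + 2
apply: trace(b a b a) = trace(a b)*trace(a b) - trace(1) = z^2 - 2
trace(b a b) = trace(b)*trace(a b) - trace(a) = y*z - x
trace(b a^2 b a) = trace(a)*trace(b a b a) - trace(b a b) = x*z^2 - y*z - x
trace(a^2 b a^-1 b) = trace(b a^2 b)*trace(a) - trace(b a^2 b a) = x^2*y*z - x^3 - x*y^2 - x*z^2 + y*z + 3*x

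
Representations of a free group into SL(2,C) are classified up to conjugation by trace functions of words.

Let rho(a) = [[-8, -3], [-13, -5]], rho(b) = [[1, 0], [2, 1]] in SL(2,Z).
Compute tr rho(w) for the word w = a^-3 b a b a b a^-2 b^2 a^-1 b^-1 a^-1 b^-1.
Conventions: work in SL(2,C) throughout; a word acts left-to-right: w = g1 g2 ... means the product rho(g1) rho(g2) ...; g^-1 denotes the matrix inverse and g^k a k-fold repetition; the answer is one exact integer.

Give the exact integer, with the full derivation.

rho(a^-1) = [[-5, 3], [13, -8]]
... * rho(a^-1) = [[-5, 3], [13, -8]]  ->  [[64, -39], [-169, 103]]
... * rho(a^-1) = [[-5, 3], [13, -8]]  ->  [[-827, 504], [2184, -1331]]
... * rho(b) = [[1, 0], [2, 1]]  ->  [[181, 504], [-478, -1331]]
... * rho(a) = [[-8, -3], [-13, -5]]  ->  [[-8000, -3063], [21127, 8089]]
... * rho(b) = [[1, 0], [2, 1]]  ->  [[-14126, -3063], [37305, 8089]]
... * rho(a) = [[-8, -3], [-13, -5]]  ->  [[152827, 57693], [-403597, -152360]]
... * rho(b) = [[1, 0], [2, 1]]  ->  [[268213, 57693], [-708317, -152360]]
... * rho(a^-1) = [[-5, 3], [13, -8]]  ->  [[-591056, 343095], [1560905, -906071]]
... * rho(a^-1) = [[-5, 3], [13, -8]]  ->  [[7415515, -4517928], [-19583448, 11931283]]
... * rho(b) = [[1, 0], [2, 1]]  ->  [[-1620341, -4517928], [4279118, 11931283]]
... * rho(b) = [[1, 0], [2, 1]]  ->  [[-10656197, -4517928], [28141684, 11931283]]
... * rho(a^-1) = [[-5, 3], [13, -8]]  ->  [[-5452079, 4174833], [14398259, -11025212]]
... * rho(b^-1) = [[1, 0], [-2, 1]]  ->  [[-13801745, 4174833], [36448683, -11025212]]
... * rho(a^-1) = [[-5, 3], [13, -8]]  ->  [[123281554, -74803899], [-325571171, 197547745]]
... * rho(b^-1) = [[1, 0], [-2, 1]]  ->  [[272889352, -74803899], [-720666661, 197547745]]
tr = 272889352 + 197547745 = 470437097

470437097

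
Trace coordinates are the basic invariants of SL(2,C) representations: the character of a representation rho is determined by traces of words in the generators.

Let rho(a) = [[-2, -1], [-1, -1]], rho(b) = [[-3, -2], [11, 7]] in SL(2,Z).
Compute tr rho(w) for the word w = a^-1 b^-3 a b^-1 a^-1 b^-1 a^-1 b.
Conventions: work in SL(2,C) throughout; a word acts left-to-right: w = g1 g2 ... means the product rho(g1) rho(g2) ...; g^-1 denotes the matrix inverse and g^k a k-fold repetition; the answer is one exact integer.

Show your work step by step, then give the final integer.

1051

rho(a^-1) = [[-1, 1], [1, -2]]
... * rho(b^-1) = [[7, 2], [-11, -3]]  ->  [[-18, -5], [29, 8]]
... * rho(b^-1) = [[7, 2], [-11, -3]]  ->  [[-71, -21], [115, 34]]
... * rho(b^-1) = [[7, 2], [-11, -3]]  ->  [[-266, -79], [431, 128]]
... * rho(a) = [[-2, -1], [-1, -1]]  ->  [[611, 345], [-990, -559]]
... * rho(b^-1) = [[7, 2], [-11, -3]]  ->  [[482, 187], [-781, -303]]
... * rho(a^-1) = [[-1, 1], [1, -2]]  ->  [[-295, 108], [478, -175]]
... * rho(b^-1) = [[7, 2], [-11, -3]]  ->  [[-3253, -914], [5271, 1481]]
... * rho(a^-1) = [[-1, 1], [1, -2]]  ->  [[2339, -1425], [-3790, 2309]]
... * rho(b) = [[-3, -2], [11, 7]]  ->  [[-22692, -14653], [36769, 23743]]
tr = -22692 + 23743 = 1051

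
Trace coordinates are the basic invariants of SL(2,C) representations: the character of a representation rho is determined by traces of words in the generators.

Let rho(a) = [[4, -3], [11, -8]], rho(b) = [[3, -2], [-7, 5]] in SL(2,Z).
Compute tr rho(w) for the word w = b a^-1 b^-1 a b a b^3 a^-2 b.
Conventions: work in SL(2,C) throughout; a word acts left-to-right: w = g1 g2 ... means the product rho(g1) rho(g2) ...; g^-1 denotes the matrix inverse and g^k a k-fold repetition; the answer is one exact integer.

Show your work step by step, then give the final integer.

rho(b) = [[3, -2], [-7, 5]]
... * rho(a^-1) = [[-8, 3], [-11, 4]]  ->  [[-2, 1], [1, -1]]
... * rho(b^-1) = [[5, 2], [7, 3]]  ->  [[-3, -1], [-2, -1]]
... * rho(a) = [[4, -3], [11, -8]]  ->  [[-23, 17], [-19, 14]]
... * rho(b) = [[3, -2], [-7, 5]]  ->  [[-188, 131], [-155, 108]]
... * rho(a) = [[4, -3], [11, -8]]  ->  [[689, -484], [568, -399]]
... * rho(b) = [[3, -2], [-7, 5]]  ->  [[5455, -3798], [4497, -3131]]
... * rho(b) = [[3, -2], [-7, 5]]  ->  [[42951, -29900], [35408, -24649]]
... * rho(b) = [[3, -2], [-7, 5]]  ->  [[338153, -235402], [278767, -194061]]
... * rho(a^-1) = [[-8, 3], [-11, 4]]  ->  [[-115802, 72851], [-95465, 60057]]
... * rho(a^-1) = [[-8, 3], [-11, 4]]  ->  [[125055, -56002], [103093, -46167]]
... * rho(b) = [[3, -2], [-7, 5]]  ->  [[767179, -530120], [632448, -437021]]
tr = 767179 + -437021 = 330158

330158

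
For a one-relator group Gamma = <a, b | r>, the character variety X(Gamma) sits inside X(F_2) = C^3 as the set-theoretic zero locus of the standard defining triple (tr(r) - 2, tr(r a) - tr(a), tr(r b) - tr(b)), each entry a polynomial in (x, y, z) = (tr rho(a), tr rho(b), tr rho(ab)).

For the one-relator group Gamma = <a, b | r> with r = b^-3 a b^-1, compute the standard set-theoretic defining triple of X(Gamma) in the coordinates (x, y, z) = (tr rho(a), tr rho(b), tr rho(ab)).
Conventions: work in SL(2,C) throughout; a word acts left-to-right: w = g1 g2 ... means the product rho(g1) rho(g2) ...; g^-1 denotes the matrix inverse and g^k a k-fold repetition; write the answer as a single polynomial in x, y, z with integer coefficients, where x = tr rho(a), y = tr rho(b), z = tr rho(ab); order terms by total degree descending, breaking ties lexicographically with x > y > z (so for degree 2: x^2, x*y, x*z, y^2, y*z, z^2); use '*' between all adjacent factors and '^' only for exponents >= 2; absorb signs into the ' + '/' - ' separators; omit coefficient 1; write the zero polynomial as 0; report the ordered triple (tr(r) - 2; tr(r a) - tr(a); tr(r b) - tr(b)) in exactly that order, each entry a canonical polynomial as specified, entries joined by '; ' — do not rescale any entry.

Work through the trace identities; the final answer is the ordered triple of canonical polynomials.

tr(b^-1 a) = tr(a) * tr(b) - tr(a b)  (eliminate b^-1) = x*y - z
and tr(a b^-2) = tr(b^-1 a) * tr(b) - tr(b^-1 a b)  (eliminate b^-1) = x*y^2 - y*z - x
tr(a b^-3) = tr(a b^-2) * tr(b) - tr(a b^-1)  (eliminate b^-1) = x*y^3 - y^2*z - 2*x*y + z
and tr(b^-3 a b^-1) = tr(a b^-3) * tr(b) - tr(a b^-2)  (eliminate b^-1) = x*y^4 - y^3*z - 3*x*y^2 + 2*y*z + x
tr(a^2) = tr(a) * tr(a) - tr(1)   [square of a] = x^2 - 2
tr(a^2 b) = tr(a) * tr(b a) - tr(b)   [square of a] = x*z - y
tr(a b^-1 a) = tr(a^2) * tr(b) - tr(a^2 b)   [inverse elimination on b] = x^2*y - x*z - y
next, tr(a b a b) = tr(b a) * tr(b a) - tr(1)   [split at a repeated b] = z^2 - 2
tr(a b^-1 a b) = tr(a b a) * tr(b) - tr(a b a b)   [inverse elimination on b] = x*y*z - y^2 - z^2 + 2
tr(b^-1 a b^-1 a) = tr(a b^-1 a) * tr(b) - tr(a b^-1 a b)   [inverse elimination on b] = x^2*y^2 - 2*x*y*z + z^2 - 2
tr(b^-1 a b^-1 a b^-1) = tr(b^-1 a b^-1 a) * tr(b) - tr(b^-1 a b^-1 a b)   [inverse elimination on b] = x^2*y^3 - 2*x*y^2*z - x^2*y + y*z^2 + x*z - y
tr(b^-3 a b^-1 a) = tr(b^-1 a b^-1 a b^-1) * tr(b) - tr(b^-1 a b^-1 a)   [inverse elimination on b] = x^2*y^4 - 2*x*y^3*z - 2*x^2*y^2 + y^2*z^2 + 3*x*y*z - y^2 - z^2 + 2
assemble the triple (tr(r) - 2; tr(r a) - x; tr(r b) - y)

x*y^4 - y^3*z - 3*x*y^2 + 2*y*z + x - 2; x^2*y^4 - 2*x*y^3*z - 2*x^2*y^2 + y^2*z^2 + 3*x*y*z - y^2 - z^2 - x + 2; x*y^3 - y^2*z - 2*x*y - y + z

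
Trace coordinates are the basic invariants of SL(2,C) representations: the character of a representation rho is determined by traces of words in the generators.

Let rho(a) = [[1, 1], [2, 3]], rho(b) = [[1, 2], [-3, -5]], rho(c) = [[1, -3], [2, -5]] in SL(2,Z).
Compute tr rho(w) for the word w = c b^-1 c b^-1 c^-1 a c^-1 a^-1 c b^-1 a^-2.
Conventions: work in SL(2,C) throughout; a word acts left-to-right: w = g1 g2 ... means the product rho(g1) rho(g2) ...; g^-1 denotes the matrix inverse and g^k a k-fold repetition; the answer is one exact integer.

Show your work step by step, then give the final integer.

rho(c) = [[1, -3], [2, -5]]
... * rho(b^-1) = [[-5, -2], [3, 1]]  ->  [[-14, -5], [-25, -9]]
... * rho(c) = [[1, -3], [2, -5]]  ->  [[-24, 67], [-43, 120]]
... * rho(b^-1) = [[-5, -2], [3, 1]]  ->  [[321, 115], [575, 206]]
... * rho(c^-1) = [[-5, 3], [-2, 1]]  ->  [[-1835, 1078], [-3287, 1931]]
... * rho(a) = [[1, 1], [2, 3]]  ->  [[321, 1399], [575, 2506]]
... * rho(c^-1) = [[-5, 3], [-2, 1]]  ->  [[-4403, 2362], [-7887, 4231]]
... * rho(a^-1) = [[3, -1], [-2, 1]]  ->  [[-17933, 6765], [-32123, 12118]]
... * rho(c) = [[1, -3], [2, -5]]  ->  [[-4403, 19974], [-7887, 35779]]
... * rho(b^-1) = [[-5, -2], [3, 1]]  ->  [[81937, 28780], [146772, 51553]]
... * rho(a^-1) = [[3, -1], [-2, 1]]  ->  [[188251, -53157], [337210, -95219]]
... * rho(a^-1) = [[3, -1], [-2, 1]]  ->  [[671067, -241408], [1202068, -432429]]
tr = 671067 + -432429 = 238638

238638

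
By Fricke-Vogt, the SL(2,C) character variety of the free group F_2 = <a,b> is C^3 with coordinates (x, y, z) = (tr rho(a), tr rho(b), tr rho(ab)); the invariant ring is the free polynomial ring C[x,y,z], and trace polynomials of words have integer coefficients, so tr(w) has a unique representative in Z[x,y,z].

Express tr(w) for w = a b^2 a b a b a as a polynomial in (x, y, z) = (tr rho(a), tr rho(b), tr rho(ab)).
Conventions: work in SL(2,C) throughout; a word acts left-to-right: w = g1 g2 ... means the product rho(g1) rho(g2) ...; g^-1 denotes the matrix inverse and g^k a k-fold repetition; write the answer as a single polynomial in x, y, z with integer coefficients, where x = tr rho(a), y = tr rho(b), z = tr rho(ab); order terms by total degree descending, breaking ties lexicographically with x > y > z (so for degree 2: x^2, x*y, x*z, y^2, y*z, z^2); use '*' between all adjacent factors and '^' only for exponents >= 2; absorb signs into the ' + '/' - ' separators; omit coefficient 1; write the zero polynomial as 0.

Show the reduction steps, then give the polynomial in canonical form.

x*y*z^3 - x^2*z^2 - y^2*z^2 - x*y*z + x^2 + y^2 + z^2 - 2

trace(b a b a) = trace(b a) * trace(b a) - trace(1)   [split at repeated b] = z^2 - 2
trace(b a b a b a) = trace(b a b a) * trace(b a) - trace(a b)   [split at repeated b] = z^3 - 3*z
trace(a b a) = trace(a) * trace(b a) - trace(b) = x*z - y
trace(b a b a b) = trace(b) * trace(a b a b) - trace(a b a) = y*z^2 - x*z - y
trace(a b a b a^2 b) = trace(a) * trace(b a b a b a) - trace(b a b a b) = x*z^3 - y*z^2 - 2*x*z + y
trace(b a b) = trace(b) * trace(a b) - trace(a) = y*z - x
trace(a b a b a) = trace(a) * trace(b a b a) - trace(b a b) = x*z^2 - y*z - x
trace(a b a b a^2) = trace(a) * trace(a b a b a) - trace(a b a b) = x^2*z^2 - x*y*z - x^2 - z^2 + 2
trace(a b^2 a b a b a) = trace(b) * trace(a b a b a^2 b) - trace(a b a b a^2) = x*y*z^3 - x^2*z^2 - y^2*z^2 - x*y*z + x^2 + y^2 + z^2 - 2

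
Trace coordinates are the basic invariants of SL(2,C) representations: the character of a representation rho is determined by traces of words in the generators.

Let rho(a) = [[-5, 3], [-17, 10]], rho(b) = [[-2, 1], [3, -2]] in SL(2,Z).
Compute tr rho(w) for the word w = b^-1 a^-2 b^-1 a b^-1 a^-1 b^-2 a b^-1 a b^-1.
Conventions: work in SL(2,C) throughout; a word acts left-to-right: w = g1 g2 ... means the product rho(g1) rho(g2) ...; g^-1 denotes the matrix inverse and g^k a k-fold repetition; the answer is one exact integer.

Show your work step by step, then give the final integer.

rho(b^-1) = [[-2, -1], [-3, -2]]
... * rho(a^-1) = [[10, -3], [17, -5]]  ->  [[-37, 11], [-64, 19]]
... * rho(a^-1) = [[10, -3], [17, -5]]  ->  [[-183, 56], [-317, 97]]
... * rho(b^-1) = [[-2, -1], [-3, -2]]  ->  [[198, 71], [343, 123]]
... * rho(a) = [[-5, 3], [-17, 10]]  ->  [[-2197, 1304], [-3806, 2259]]
... * rho(b^-1) = [[-2, -1], [-3, -2]]  ->  [[482, -411], [835, -712]]
... * rho(a^-1) = [[10, -3], [17, -5]]  ->  [[-2167, 609], [-3754, 1055]]
... * rho(b^-1) = [[-2, -1], [-3, -2]]  ->  [[2507, 949], [4343, 1644]]
... * rho(b^-1) = [[-2, -1], [-3, -2]]  ->  [[-7861, -4405], [-13618, -7631]]
... * rho(a) = [[-5, 3], [-17, 10]]  ->  [[114190, -67633], [197817, -117164]]
... * rho(b^-1) = [[-2, -1], [-3, -2]]  ->  [[-25481, 21076], [-44142, 36511]]
... * rho(a) = [[-5, 3], [-17, 10]]  ->  [[-230887, 134317], [-399977, 232684]]
... * rho(b^-1) = [[-2, -1], [-3, -2]]  ->  [[58823, -37747], [101902, -65391]]
tr = 58823 + -65391 = -6568

-6568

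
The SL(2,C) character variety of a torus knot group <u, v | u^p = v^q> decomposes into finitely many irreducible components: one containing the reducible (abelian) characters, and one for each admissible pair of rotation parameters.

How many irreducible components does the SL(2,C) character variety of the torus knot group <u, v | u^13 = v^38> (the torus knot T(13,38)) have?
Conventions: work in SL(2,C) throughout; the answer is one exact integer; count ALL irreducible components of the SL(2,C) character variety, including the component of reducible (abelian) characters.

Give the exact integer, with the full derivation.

Gamma = < u, v | u^13 = v^38 > (torus knot T(13,38)); the central element u^13 = v^38 acts as +I or -I in any irreducible SL(2,C) representation.
This locks tr(u) to 2*cos(pi*alpha/13), alpha in 1..12, and tr(v) to 2*cos(pi*beta/38), beta in 1..37, on each component of irreducible characters.
The two central values (-1)^alpha I and (-1)^beta I must be the same matrix, so alpha and beta share a parity.
Counting: 6 odd alphas x 19 odd betas + 6 even alphas x 18 even betas = 114 + 108 = 222.
Total: 222 irreducible-character components + 1 reducible (abelian) component = 223.

223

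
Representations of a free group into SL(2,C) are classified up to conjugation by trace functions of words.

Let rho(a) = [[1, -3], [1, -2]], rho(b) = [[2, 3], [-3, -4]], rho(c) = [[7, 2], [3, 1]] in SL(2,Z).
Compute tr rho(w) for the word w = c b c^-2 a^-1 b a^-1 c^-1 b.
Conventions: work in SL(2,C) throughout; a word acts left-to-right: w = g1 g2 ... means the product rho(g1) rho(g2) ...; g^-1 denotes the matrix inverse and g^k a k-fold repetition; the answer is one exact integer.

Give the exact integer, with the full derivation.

-85066

rho(c) = [[7, 2], [3, 1]]
... * rho(b) = [[2, 3], [-3, -4]]  ->  [[8, 13], [3, 5]]
... * rho(c^-1) = [[1, -2], [-3, 7]]  ->  [[-31, 75], [-12, 29]]
... * rho(c^-1) = [[1, -2], [-3, 7]]  ->  [[-256, 587], [-99, 227]]
... * rho(a^-1) = [[-2, 3], [-1, 1]]  ->  [[-75, -181], [-29, -70]]
... * rho(b) = [[2, 3], [-3, -4]]  ->  [[393, 499], [152, 193]]
... * rho(a^-1) = [[-2, 3], [-1, 1]]  ->  [[-1285, 1678], [-497, 649]]
... * rho(c^-1) = [[1, -2], [-3, 7]]  ->  [[-6319, 14316], [-2444, 5537]]
... * rho(b) = [[2, 3], [-3, -4]]  ->  [[-55586, -76221], [-21499, -29480]]
tr = -55586 + -29480 = -85066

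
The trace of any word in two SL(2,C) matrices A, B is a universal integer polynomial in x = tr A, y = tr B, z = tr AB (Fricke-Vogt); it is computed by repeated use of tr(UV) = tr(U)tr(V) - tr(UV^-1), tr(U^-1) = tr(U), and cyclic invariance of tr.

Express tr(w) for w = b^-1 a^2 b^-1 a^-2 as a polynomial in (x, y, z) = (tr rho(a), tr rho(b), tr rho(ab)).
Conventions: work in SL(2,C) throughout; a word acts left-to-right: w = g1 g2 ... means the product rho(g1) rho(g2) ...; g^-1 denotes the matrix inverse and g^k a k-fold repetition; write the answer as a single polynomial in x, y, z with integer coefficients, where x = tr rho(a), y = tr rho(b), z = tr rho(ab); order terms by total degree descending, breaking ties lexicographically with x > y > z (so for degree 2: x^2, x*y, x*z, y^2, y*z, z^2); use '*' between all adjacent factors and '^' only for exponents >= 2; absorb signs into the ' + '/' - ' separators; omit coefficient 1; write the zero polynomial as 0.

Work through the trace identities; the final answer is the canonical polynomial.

x^3*y*z - x^4 - x^2*y^2 - x^2*z^2 + 4*x^2 + y^2 - 2

trace(a^2) = trace(a) * trace(a) - trace(1)  (reduce the a square) = x^2 - 2
trace(a^2 b) = trace(a) * trace(b a) - trace(b)  (reduce the a square) = x*z - y
trace(b^-1 a^2) = trace(a^2) * trace(b) - trace(a^2 b)  (eliminate b^-1) = x^2*y - x*z - y
and trace(b^-1 a^2 b^-1) = trace(b^-1 a^2) * trace(b) - trace(b^-1 a^2 b)  (eliminate b^-1) = x^2*y^2 - x*y*z - x^2 - y^2 + 2
and trace(a^3) = trace(a) * trace(a^2) - trace(a)  (reduce the a square) = x^3 - 3*x
next, trace(a^3 b) = trace(a) * trace(b a^2) - trace(b a)  (reduce the a square) = x^2*z - x*y - z
and trace(a b^-1 a^2) = trace(a^3) * trace(b) - trace(a^3 b)  (eliminate b^-1) = x^3*y - x^2*z - 2*x*y + z
trace(b a b a) = trace(b a) * trace(b a) - trace(1)  (split on b) = z^2 - 2
trace(b a b) = trace(b) * trace(a b) - trace(a)  (reduce the b square) = y*z - x
trace(a^2 b a b) = trace(a) * trace(b a b a) - trace(b a b)  (reduce the a square) = x*z^2 - y*z - x
and trace(a b^-1 a^2 b) = trace(a^2 b a) * trace(b) - trace(a^2 b a b)  (eliminate b^-1) = x^2*y*z - x*y^2 - x*z^2 + x
trace(b^-1 a^2 b^-1 a) = trace(a b^-1 a^2) * trace(b) - trace(a b^-1 a^2 b)  (eliminate b^-1) = x^3*y^2 - 2*x^2*y*z - x*y^2 + x*z^2 + y*z - x
trace(b^-1 a^2 b^-1 a^-1) = trace(b^-1 a^2 b^-1) * trace(a) - trace(b^-1 a^2 b^-1 a)  (eliminate a^-1) = x^2*y*z - x^3 - x*z^2 - y*z + 3*x
next, trace(b^-1 a^2 b^-1 a^-2) = trace(b^-1 a^2 b^-1 a^-1) * trace(a) - trace(b^-1 a^2 b^-1)  (eliminate a^-1) = x^3*y*z - x^4 - x^2*y^2 - x^2*z^2 + 4*x^2 + y^2 - 2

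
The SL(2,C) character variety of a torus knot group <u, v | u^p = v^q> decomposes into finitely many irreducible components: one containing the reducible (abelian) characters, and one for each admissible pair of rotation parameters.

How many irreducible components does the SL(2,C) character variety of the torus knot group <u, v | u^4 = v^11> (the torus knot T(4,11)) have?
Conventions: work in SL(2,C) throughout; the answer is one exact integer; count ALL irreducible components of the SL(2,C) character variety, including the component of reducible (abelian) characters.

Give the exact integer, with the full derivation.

16

Gamma = < u, v | u^4 = v^11 > (torus knot T(4,11)); the central element u^4 = v^11 acts as +I or -I in any irreducible SL(2,C) representation.
This locks tr(u) to 2*cos(pi*alpha/4), alpha in 1..3, and tr(v) to 2*cos(pi*beta/11), beta in 1..10, on each component of irreducible characters.
The two central values (-1)^alpha I and (-1)^beta I must be the same matrix, so alpha and beta share a parity.
count pairs: odd alpha (2 choices) x odd beta (5), plus even alpha (1) x even beta (5): 2*5 + 1*5 = 15.
That is 15 components of irreducible characters, and with the reducible (abelian) component the total is 16.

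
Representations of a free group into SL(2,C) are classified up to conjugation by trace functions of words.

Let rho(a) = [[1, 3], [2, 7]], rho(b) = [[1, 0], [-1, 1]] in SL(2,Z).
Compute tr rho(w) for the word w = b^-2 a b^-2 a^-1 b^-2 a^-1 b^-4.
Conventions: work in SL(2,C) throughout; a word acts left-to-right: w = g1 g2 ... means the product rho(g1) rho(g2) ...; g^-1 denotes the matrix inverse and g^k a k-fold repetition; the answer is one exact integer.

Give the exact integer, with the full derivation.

-238

rho(b^-1) = [[1, 0], [1, 1]]
... * rho(b^-1) = [[1, 0], [1, 1]]  ->  [[1, 0], [2, 1]]
... * rho(a) = [[1, 3], [2, 7]]  ->  [[1, 3], [4, 13]]
... * rho(b^-1) = [[1, 0], [1, 1]]  ->  [[4, 3], [17, 13]]
... * rho(b^-1) = [[1, 0], [1, 1]]  ->  [[7, 3], [30, 13]]
... * rho(a^-1) = [[7, -3], [-2, 1]]  ->  [[43, -18], [184, -77]]
... * rho(b^-1) = [[1, 0], [1, 1]]  ->  [[25, -18], [107, -77]]
... * rho(b^-1) = [[1, 0], [1, 1]]  ->  [[7, -18], [30, -77]]
... * rho(a^-1) = [[7, -3], [-2, 1]]  ->  [[85, -39], [364, -167]]
... * rho(b^-1) = [[1, 0], [1, 1]]  ->  [[46, -39], [197, -167]]
... * rho(b^-1) = [[1, 0], [1, 1]]  ->  [[7, -39], [30, -167]]
... * rho(b^-1) = [[1, 0], [1, 1]]  ->  [[-32, -39], [-137, -167]]
... * rho(b^-1) = [[1, 0], [1, 1]]  ->  [[-71, -39], [-304, -167]]
tr = -71 + -167 = -238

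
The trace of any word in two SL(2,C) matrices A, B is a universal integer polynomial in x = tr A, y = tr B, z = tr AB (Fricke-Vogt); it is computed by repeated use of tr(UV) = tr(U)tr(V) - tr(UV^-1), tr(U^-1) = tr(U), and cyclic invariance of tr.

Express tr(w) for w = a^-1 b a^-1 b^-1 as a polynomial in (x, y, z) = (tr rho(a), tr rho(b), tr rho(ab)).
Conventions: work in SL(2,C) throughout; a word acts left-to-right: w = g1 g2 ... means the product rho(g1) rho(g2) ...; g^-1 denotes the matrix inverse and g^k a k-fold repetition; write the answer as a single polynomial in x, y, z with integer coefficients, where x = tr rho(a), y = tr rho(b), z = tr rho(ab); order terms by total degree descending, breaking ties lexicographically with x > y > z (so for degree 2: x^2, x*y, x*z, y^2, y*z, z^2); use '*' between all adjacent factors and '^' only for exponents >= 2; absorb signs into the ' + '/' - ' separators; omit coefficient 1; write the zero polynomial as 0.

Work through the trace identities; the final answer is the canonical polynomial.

tr(b a^-1) = tr(b) * tr(a) - tr(b a)   [inverse elimination on a] = x*y - z
reduce: tr(a^-1 b a^-1) = tr(b a^-1) * tr(a) - tr(b)   [inverse elimination on a] = x^2*y - x*z - y
so tr(b^2) = tr(b) * tr(b) - tr(1)   [square of b] = y^2 - 2
reduce: tr(b^2 a) = tr(b) * tr(a b) - tr(a)   [square of b] = y*z - x
tr(b a^-1 b) = tr(b^2) * tr(a) - tr(b^2 a)   [inverse elimination on a] = x*y^2 - y*z - x
tr(b a b a) = tr(b a) * tr(b a) - tr(1)   [split at a repeated b] = z^2 - 2
tr(b a^-1 b a) = tr(b a b) * tr(a) - tr(b a b a)   [inverse elimination on a] = x*y*z - x^2 - z^2 + 2
tr(a^-1 b a^-1 b) = tr(b a^-1 b) * tr(a) - tr(b a^-1 b a)   [inverse elimination on a] = x^2*y^2 - 2*x*y*z + z^2 - 2
tr(a^-1 b a^-1 b^-1) = tr(a^-1 b a^-1) * tr(b) - tr(a^-1 b a^-1 b)   [inverse elimination on b] = x*y*z - y^2 - z^2 + 2

x*y*z - y^2 - z^2 + 2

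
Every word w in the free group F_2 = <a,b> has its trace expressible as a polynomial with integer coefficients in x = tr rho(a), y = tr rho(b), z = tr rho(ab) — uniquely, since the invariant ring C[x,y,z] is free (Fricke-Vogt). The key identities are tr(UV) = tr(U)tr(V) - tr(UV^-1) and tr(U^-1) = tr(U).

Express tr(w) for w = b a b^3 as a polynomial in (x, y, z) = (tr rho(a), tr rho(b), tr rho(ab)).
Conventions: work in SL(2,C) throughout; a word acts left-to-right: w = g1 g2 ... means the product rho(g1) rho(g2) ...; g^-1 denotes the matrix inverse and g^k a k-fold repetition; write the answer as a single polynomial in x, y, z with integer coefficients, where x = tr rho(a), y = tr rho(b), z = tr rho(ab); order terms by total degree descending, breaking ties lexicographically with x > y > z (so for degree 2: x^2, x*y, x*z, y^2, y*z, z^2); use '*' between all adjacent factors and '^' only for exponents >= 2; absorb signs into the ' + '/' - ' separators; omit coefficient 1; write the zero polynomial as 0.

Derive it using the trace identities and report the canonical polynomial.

and trace(a b^2) = trace(b) trace(a b) - trace(a) = y*z - x
next, trace(a b^3) = trace(b) trace(a b^2) - trace(a b) = y^2*z - x*y - z
trace(b a b^3) = trace(b) trace(a b^3) - trace(a b^2) = y^3*z - x*y^2 - 2*y*z + x

y^3*z - x*y^2 - 2*y*z + x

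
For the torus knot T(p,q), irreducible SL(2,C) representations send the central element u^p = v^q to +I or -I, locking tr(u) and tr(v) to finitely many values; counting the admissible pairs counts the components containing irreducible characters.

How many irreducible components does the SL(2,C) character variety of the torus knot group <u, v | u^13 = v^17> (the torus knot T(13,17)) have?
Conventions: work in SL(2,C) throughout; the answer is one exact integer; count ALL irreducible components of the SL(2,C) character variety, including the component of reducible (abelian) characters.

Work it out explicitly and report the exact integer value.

97

In the torus knot group T(13,17), u^13 = v^17 is central, so an irreducible representation sends it to +I or -I (Schur).
On an irreducible component, tr(u) is locked at 2*cos(pi*alpha/13) for some alpha in 1..12, and tr(v) at 2*cos(pi*beta/17) for some beta in 1..16.
u^13 = (-1)^alpha I and v^17 = (-1)^beta I must agree, so alpha and beta have equal parity.
Counting: 6 odd alphas x 8 odd betas + 6 even alphas x 8 even betas = 48 + 48 = 96.
That is 96 components of irreducible characters, and with the reducible (abelian) component the total is 97.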